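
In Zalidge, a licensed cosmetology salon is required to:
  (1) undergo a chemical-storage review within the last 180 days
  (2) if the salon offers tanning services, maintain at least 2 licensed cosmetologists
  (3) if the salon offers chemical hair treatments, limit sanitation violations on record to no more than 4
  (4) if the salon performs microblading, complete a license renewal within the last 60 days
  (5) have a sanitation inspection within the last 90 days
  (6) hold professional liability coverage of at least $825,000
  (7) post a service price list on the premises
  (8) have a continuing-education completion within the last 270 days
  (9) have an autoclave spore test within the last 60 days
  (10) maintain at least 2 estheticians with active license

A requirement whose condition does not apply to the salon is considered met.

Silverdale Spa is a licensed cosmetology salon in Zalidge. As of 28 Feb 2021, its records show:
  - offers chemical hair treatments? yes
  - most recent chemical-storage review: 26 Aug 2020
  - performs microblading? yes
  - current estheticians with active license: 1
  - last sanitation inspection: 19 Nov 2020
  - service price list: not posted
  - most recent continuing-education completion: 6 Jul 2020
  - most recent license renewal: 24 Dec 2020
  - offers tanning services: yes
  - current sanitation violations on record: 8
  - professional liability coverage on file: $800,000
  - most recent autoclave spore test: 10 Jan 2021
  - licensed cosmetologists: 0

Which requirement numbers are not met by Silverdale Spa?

1. chemical-storage review 186 days ago vs limit 180 → not met
2. condition 'offers tanning services' holds; licensed cosmetologists 0 < 2 → not met
3. condition 'offers chemical hair treatments' holds; sanitation violations on record 8 > 4 → not met
4. condition 'performs microblading' holds; license renewal 66 days ago vs limit 60 → not met
5. sanitation inspection 101 days ago vs limit 90 → not met
6. professional liability coverage $800,000 < $825,000 → not met
7. service price list absent → not met
8. continuing-education completion 237 days ago vs limit 270 → met
9. autoclave spore test 49 days ago vs limit 60 → met
10. estheticians with active license 1 < 2 → not met
Not met: 1, 2, 3, 4, 5, 6, 7, 10

1, 2, 3, 4, 5, 6, 7, 10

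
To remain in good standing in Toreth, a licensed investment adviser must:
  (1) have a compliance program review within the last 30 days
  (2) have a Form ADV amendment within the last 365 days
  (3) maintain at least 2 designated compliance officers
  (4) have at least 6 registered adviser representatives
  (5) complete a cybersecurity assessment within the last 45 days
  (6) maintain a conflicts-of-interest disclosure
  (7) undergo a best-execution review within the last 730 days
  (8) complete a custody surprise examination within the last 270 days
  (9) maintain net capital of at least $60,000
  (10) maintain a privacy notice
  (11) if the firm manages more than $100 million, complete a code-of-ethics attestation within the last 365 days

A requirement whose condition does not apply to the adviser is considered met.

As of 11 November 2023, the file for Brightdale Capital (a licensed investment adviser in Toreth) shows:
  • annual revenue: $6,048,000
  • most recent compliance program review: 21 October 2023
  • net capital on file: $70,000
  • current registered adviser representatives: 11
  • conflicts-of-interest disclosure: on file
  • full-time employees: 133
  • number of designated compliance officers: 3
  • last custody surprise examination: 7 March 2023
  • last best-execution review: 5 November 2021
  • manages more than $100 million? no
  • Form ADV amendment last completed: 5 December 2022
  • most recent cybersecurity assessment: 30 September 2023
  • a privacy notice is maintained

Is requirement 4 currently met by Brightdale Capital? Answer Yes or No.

Yes

4. registered adviser representatives 11 ≥ 6 → met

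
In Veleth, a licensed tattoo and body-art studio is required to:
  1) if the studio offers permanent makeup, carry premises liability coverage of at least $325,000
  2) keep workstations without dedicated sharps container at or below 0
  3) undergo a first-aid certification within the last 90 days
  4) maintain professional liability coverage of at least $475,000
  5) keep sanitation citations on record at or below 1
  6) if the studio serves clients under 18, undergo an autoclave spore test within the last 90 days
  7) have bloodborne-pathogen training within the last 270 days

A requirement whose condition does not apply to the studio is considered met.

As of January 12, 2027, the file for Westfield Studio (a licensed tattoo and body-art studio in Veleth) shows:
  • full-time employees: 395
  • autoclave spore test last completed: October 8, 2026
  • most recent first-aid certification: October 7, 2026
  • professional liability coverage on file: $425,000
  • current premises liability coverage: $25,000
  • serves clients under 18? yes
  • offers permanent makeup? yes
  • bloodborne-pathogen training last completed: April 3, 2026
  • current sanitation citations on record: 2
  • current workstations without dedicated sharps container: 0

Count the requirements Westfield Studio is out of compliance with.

1. condition 'offers permanent makeup' holds; premises liability coverage $25,000 < $325,000 → not met
2. workstations without dedicated sharps container 0 ≤ 0 → met
3. first-aid certification 97 days ago vs limit 90 → not met
4. professional liability coverage $425,000 < $475,000 → not met
5. sanitation citations on record 2 > 1 → not met
6. condition 'serves clients under 18' holds; autoclave spore test 96 days ago vs limit 90 → not met
7. bloodborne-pathogen training 284 days ago vs limit 270 → not met
Not met: 6 of 7

6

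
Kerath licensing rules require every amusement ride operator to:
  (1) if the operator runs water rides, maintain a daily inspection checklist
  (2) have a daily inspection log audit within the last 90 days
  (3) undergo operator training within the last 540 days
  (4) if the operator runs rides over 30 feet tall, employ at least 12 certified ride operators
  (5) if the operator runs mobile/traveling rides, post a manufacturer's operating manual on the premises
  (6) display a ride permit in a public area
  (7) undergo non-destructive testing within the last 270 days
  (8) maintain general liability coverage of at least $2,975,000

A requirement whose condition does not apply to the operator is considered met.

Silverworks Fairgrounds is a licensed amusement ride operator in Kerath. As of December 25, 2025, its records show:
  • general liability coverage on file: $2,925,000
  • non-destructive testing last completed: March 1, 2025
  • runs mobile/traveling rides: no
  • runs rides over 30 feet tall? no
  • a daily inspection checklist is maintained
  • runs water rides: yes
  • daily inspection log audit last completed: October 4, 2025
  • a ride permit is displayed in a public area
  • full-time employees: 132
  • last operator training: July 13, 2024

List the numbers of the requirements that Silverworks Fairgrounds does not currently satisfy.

1. condition 'runs water rides' holds; daily inspection checklist present → met
2. daily inspection log audit 82 days ago vs limit 90 → met
3. operator training 530 days ago vs limit 540 → met
4. condition 'runs rides over 30 feet tall' does not hold → requirement n/a → met
5. condition 'runs mobile/traveling rides' does not hold → requirement n/a → met
6. ride permit present → met
7. non-destructive testing 299 days ago vs limit 270 → not met
8. general liability coverage $2,925,000 < $2,975,000 → not met
Not met: 7, 8

7, 8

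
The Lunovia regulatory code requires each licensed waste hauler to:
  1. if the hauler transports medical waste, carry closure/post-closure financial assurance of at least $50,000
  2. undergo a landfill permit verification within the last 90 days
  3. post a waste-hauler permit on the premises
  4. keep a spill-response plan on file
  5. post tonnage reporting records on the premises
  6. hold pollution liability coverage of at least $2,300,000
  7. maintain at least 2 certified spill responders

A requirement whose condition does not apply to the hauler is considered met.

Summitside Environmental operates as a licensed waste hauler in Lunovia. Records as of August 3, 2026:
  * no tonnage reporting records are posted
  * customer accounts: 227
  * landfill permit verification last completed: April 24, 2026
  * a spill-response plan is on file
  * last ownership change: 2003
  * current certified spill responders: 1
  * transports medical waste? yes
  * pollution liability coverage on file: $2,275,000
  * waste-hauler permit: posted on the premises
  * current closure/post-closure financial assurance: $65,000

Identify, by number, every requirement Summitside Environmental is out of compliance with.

2, 5, 6, 7

1. condition 'transports medical waste' holds; closure/post-closure financial assurance $65,000 ≥ $50,000 → met
2. landfill permit verification 101 days ago vs limit 90 → not met
3. waste-hauler permit present → met
4. spill-response plan present → met
5. tonnage reporting records absent → not met
6. pollution liability coverage $2,275,000 < $2,300,000 → not met
7. certified spill responders 1 < 2 → not met
Not met: 2, 5, 6, 7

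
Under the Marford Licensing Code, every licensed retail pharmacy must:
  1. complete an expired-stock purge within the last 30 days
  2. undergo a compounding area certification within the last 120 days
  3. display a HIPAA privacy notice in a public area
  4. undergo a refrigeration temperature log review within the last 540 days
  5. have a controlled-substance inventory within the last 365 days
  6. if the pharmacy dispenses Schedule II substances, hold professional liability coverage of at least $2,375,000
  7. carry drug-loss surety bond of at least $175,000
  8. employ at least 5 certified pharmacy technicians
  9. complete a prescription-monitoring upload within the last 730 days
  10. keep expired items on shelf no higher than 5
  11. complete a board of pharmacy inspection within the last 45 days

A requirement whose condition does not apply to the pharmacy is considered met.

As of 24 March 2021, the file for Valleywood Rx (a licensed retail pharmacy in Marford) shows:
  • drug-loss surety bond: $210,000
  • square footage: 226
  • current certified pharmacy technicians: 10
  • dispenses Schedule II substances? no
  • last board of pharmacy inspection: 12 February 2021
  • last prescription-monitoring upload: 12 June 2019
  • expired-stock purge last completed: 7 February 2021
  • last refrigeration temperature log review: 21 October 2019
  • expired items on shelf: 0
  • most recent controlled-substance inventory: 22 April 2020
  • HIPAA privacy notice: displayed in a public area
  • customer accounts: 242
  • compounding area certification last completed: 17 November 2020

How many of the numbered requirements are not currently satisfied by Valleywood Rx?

2

1. expired-stock purge 45 days ago vs limit 30 → not met
2. compounding area certification 127 days ago vs limit 120 → not met
3. HIPAA privacy notice present → met
4. refrigeration temperature log review 520 days ago vs limit 540 → met
5. controlled-substance inventory 336 days ago vs limit 365 → met
6. condition 'dispenses Schedule II substances' does not hold → requirement n/a → met
7. drug-loss surety bond $210,000 ≥ $175,000 → met
8. certified pharmacy technicians 10 ≥ 5 → met
9. prescription-monitoring upload 651 days ago vs limit 730 → met
10. expired items on shelf 0 ≤ 5 → met
11. board of pharmacy inspection 40 days ago vs limit 45 → met
Not met: 2 of 11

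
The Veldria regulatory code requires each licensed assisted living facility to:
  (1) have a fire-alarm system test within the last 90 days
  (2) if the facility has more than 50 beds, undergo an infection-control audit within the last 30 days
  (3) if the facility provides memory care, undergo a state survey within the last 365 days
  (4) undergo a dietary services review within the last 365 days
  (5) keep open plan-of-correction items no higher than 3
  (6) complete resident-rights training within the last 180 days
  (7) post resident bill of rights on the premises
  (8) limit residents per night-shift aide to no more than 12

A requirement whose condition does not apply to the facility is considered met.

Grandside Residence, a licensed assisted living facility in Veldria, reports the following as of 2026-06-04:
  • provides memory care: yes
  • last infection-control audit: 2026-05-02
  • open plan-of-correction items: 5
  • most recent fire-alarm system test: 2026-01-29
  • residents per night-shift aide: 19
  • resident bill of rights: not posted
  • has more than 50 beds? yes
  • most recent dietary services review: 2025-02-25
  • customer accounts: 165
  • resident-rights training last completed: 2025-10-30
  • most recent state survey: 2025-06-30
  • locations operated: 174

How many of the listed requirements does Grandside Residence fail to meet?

7

1. fire-alarm system test 126 days ago vs limit 90 → not met
2. condition 'has more than 50 beds' holds; infection-control audit 33 days ago vs limit 30 → not met
3. condition 'provides memory care' holds; state survey 339 days ago vs limit 365 → met
4. dietary services review 464 days ago vs limit 365 → not met
5. open plan-of-correction items 5 > 3 → not met
6. resident-rights training 217 days ago vs limit 180 → not met
7. resident bill of rights absent → not met
8. residents per night-shift aide 19 > 12 → not met
Not met: 7 of 8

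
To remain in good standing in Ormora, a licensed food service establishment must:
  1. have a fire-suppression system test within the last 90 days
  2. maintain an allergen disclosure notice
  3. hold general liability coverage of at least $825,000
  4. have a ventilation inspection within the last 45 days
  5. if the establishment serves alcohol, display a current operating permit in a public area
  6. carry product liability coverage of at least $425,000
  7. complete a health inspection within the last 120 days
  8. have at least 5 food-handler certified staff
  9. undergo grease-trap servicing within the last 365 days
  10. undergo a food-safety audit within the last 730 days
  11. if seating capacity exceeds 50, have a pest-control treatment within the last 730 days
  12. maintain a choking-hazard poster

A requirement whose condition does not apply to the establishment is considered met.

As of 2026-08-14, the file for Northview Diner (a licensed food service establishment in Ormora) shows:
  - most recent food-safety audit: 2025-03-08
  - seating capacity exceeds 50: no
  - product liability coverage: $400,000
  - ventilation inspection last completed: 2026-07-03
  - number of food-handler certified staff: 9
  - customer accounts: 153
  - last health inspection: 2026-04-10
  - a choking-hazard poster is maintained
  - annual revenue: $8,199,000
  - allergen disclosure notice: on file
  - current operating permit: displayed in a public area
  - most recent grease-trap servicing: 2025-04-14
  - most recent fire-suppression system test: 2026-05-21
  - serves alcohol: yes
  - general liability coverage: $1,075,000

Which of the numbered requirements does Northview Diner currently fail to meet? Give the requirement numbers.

1. fire-suppression system test 85 days ago vs limit 90 → met
2. allergen disclosure notice present → met
3. general liability coverage $1,075,000 ≥ $825,000 → met
4. ventilation inspection 42 days ago vs limit 45 → met
5. condition 'serves alcohol' holds; current operating permit present → met
6. product liability coverage $400,000 < $425,000 → not met
7. health inspection 126 days ago vs limit 120 → not met
8. food-handler certified staff 9 ≥ 5 → met
9. grease-trap servicing 487 days ago vs limit 365 → not met
10. food-safety audit 524 days ago vs limit 730 → met
11. condition 'seating capacity exceeds 50' does not hold → requirement n/a → met
12. choking-hazard poster present → met
Not met: 6, 7, 9

6, 7, 9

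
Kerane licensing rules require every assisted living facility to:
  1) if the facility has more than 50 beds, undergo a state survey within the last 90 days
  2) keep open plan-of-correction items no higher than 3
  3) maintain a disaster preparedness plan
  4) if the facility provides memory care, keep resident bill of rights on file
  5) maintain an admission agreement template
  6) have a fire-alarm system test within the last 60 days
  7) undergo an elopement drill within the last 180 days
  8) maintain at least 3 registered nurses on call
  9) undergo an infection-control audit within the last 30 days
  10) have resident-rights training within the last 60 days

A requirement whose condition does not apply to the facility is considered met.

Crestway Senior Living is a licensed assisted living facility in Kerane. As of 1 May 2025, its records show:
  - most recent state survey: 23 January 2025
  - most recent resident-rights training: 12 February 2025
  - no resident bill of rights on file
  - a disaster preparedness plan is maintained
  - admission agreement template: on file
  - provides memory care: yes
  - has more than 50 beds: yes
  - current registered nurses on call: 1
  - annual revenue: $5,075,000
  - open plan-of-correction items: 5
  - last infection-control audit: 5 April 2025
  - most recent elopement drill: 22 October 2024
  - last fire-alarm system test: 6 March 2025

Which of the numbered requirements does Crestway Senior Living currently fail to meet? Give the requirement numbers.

1, 2, 4, 7, 8, 10

1. condition 'has more than 50 beds' holds; state survey 98 days ago vs limit 90 → not met
2. open plan-of-correction items 5 > 3 → not met
3. disaster preparedness plan present → met
4. condition 'provides memory care' holds; resident bill of rights absent → not met
5. admission agreement template present → met
6. fire-alarm system test 56 days ago vs limit 60 → met
7. elopement drill 191 days ago vs limit 180 → not met
8. registered nurses on call 1 < 3 → not met
9. infection-control audit 26 days ago vs limit 30 → met
10. resident-rights training 78 days ago vs limit 60 → not met
Not met: 1, 2, 4, 7, 8, 10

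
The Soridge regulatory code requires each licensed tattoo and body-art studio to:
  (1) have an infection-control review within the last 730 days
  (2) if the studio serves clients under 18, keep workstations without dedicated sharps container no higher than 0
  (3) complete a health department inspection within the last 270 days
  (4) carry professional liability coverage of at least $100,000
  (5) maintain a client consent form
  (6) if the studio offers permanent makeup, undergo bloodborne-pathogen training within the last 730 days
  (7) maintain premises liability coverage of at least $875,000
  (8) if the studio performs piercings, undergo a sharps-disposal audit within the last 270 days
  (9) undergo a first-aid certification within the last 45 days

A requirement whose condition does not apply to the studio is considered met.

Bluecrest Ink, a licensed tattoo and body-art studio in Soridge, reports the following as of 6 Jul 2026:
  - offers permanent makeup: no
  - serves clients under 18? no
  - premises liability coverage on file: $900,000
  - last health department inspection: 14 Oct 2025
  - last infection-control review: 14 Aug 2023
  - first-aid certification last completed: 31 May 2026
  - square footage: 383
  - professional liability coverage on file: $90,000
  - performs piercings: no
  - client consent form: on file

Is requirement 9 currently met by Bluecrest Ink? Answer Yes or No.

9. first-aid certification 36 days ago vs limit 45 → met

Yes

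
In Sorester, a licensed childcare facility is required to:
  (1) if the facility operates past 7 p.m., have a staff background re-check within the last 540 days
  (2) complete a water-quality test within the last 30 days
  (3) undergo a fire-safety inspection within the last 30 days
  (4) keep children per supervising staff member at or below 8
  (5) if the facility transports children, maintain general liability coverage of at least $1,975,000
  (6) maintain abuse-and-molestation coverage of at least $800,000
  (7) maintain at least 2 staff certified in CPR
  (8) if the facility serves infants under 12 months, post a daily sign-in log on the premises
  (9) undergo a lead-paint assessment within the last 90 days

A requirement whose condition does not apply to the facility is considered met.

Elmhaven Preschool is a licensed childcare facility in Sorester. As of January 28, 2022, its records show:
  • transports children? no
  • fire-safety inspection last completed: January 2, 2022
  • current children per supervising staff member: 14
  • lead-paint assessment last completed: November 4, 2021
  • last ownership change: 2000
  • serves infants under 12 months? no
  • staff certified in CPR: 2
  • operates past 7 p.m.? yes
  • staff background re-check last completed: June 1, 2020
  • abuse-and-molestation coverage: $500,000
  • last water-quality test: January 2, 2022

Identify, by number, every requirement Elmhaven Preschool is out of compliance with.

1, 4, 6

1. condition 'operates past 7 p.m.' holds; staff background re-check 606 days ago vs limit 540 → not met
2. water-quality test 26 days ago vs limit 30 → met
3. fire-safety inspection 26 days ago vs limit 30 → met
4. children per supervising staff member 14 > 8 → not met
5. condition 'transports children' does not hold → requirement n/a → met
6. abuse-and-molestation coverage $500,000 < $800,000 → not met
7. staff certified in CPR 2 ≥ 2 → met
8. condition 'serves infants under 12 months' does not hold → requirement n/a → met
9. lead-paint assessment 85 days ago vs limit 90 → met
Not met: 1, 4, 6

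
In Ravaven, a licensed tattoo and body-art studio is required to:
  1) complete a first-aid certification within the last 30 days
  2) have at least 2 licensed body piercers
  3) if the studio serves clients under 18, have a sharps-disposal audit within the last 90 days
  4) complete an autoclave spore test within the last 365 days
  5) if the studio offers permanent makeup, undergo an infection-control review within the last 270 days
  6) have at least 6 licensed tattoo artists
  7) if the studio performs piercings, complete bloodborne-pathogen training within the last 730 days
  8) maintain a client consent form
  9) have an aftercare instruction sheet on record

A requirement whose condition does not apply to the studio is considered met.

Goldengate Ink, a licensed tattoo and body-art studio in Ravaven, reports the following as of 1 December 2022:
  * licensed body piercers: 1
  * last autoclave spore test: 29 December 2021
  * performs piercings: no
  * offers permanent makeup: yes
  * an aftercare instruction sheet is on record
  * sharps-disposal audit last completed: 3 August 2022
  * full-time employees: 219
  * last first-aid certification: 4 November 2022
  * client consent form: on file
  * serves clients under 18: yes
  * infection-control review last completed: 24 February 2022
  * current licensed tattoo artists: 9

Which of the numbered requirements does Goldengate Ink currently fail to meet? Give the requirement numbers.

2, 3, 5

1. first-aid certification 27 days ago vs limit 30 → met
2. licensed body piercers 1 < 2 → not met
3. condition 'serves clients under 18' holds; sharps-disposal audit 120 days ago vs limit 90 → not met
4. autoclave spore test 337 days ago vs limit 365 → met
5. condition 'offers permanent makeup' holds; infection-control review 280 days ago vs limit 270 → not met
6. licensed tattoo artists 9 ≥ 6 → met
7. condition 'performs piercings' does not hold → requirement n/a → met
8. client consent form present → met
9. aftercare instruction sheet present → met
Not met: 2, 3, 5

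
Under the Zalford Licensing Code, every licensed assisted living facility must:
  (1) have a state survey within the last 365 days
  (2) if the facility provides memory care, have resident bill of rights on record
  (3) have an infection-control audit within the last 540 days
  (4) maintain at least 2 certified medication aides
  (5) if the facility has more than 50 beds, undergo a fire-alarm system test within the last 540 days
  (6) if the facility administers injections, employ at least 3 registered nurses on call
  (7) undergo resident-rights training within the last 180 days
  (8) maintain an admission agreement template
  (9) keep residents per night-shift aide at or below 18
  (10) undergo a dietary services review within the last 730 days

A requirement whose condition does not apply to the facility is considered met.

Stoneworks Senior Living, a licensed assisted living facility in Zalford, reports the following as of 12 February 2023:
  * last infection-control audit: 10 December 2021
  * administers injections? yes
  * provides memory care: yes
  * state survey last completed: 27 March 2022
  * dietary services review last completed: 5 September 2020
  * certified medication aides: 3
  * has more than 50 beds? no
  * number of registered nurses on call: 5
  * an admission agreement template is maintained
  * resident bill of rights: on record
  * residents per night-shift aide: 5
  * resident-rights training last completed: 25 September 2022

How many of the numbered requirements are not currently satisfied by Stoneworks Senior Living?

1

1. state survey 322 days ago vs limit 365 → met
2. condition 'provides memory care' holds; resident bill of rights present → met
3. infection-control audit 429 days ago vs limit 540 → met
4. certified medication aides 3 ≥ 2 → met
5. condition 'has more than 50 beds' does not hold → requirement n/a → met
6. condition 'administers injections' holds; registered nurses on call 5 ≥ 3 → met
7. resident-rights training 140 days ago vs limit 180 → met
8. admission agreement template present → met
9. residents per night-shift aide 5 ≤ 18 → met
10. dietary services review 890 days ago vs limit 730 → not met
Not met: 1 of 10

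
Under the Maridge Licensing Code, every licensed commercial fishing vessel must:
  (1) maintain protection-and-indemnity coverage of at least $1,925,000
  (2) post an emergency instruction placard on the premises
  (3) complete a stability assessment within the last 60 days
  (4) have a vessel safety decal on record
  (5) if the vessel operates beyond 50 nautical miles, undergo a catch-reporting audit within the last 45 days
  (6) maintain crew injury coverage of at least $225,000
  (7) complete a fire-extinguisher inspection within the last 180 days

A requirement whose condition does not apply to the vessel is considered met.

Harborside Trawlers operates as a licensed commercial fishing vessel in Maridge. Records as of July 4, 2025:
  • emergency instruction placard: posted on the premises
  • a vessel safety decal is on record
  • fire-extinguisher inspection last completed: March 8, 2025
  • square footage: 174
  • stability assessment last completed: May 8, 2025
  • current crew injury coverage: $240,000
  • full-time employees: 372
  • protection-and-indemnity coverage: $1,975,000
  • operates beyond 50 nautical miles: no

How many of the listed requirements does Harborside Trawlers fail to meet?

1. protection-and-indemnity coverage $1,975,000 ≥ $1,925,000 → met
2. emergency instruction placard present → met
3. stability assessment 57 days ago vs limit 60 → met
4. vessel safety decal present → met
5. condition 'operates beyond 50 nautical miles' does not hold → requirement n/a → met
6. crew injury coverage $240,000 ≥ $225,000 → met
7. fire-extinguisher inspection 118 days ago vs limit 180 → met
Not met: 0 of 7

0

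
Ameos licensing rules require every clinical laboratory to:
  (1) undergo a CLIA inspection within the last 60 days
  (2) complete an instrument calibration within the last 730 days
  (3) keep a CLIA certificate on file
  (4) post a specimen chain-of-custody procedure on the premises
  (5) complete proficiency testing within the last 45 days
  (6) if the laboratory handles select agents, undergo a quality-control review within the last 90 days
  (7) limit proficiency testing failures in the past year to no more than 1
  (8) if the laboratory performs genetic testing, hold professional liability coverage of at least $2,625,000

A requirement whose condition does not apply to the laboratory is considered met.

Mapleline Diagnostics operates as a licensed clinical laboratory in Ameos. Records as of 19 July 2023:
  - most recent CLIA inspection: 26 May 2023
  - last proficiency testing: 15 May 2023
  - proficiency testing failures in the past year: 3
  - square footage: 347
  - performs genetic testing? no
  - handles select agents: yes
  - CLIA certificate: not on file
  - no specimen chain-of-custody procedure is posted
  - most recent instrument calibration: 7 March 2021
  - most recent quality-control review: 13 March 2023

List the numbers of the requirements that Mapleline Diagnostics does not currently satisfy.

2, 3, 4, 5, 6, 7

1. CLIA inspection 54 days ago vs limit 60 → met
2. instrument calibration 864 days ago vs limit 730 → not met
3. CLIA certificate absent → not met
4. specimen chain-of-custody procedure absent → not met
5. proficiency testing 65 days ago vs limit 45 → not met
6. condition 'handles select agents' holds; quality-control review 128 days ago vs limit 90 → not met
7. proficiency testing failures in the past year 3 > 1 → not met
8. condition 'performs genetic testing' does not hold → requirement n/a → met
Not met: 2, 3, 4, 5, 6, 7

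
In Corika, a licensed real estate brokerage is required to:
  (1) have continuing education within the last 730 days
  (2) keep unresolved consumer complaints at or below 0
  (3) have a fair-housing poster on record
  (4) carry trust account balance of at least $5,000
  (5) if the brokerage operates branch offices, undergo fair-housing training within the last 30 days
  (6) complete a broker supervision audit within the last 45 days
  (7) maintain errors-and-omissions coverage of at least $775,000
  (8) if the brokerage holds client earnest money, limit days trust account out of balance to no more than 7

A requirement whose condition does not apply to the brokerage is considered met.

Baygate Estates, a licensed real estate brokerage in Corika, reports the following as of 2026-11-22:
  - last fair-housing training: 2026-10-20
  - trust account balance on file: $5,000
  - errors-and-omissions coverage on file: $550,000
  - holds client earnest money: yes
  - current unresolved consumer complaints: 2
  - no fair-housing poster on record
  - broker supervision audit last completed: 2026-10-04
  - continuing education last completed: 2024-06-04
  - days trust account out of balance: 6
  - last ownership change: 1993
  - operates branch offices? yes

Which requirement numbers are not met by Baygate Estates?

1, 2, 3, 5, 6, 7

1. continuing education 901 days ago vs limit 730 → not met
2. unresolved consumer complaints 2 > 0 → not met
3. fair-housing poster absent → not met
4. trust account balance $5,000 ≥ $5,000 → met
5. condition 'operates branch offices' holds; fair-housing training 33 days ago vs limit 30 → not met
6. broker supervision audit 49 days ago vs limit 45 → not met
7. errors-and-omissions coverage $550,000 < $775,000 → not met
8. condition 'holds client earnest money' holds; days trust account out of balance 6 ≤ 7 → met
Not met: 1, 2, 3, 5, 6, 7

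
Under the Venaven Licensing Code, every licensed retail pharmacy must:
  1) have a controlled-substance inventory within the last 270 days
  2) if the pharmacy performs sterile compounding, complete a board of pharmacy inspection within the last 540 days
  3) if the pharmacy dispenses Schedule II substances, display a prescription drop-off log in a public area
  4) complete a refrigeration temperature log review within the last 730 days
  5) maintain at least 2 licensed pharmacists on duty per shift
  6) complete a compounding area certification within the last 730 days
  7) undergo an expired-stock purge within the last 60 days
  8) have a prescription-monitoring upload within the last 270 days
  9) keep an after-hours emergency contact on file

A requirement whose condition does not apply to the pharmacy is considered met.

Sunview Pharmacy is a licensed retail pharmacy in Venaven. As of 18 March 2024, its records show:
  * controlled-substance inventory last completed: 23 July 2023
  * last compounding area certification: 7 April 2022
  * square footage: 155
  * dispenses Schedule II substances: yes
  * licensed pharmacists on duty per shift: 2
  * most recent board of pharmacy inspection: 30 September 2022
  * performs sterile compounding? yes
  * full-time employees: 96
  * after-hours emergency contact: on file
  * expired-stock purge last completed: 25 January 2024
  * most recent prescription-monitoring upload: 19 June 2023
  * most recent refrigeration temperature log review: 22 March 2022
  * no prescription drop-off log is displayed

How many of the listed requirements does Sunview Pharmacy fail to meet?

1. controlled-substance inventory 239 days ago vs limit 270 → met
2. condition 'performs sterile compounding' holds; board of pharmacy inspection 535 days ago vs limit 540 → met
3. condition 'dispenses Schedule II substances' holds; prescription drop-off log absent → not met
4. refrigeration temperature log review 727 days ago vs limit 730 → met
5. licensed pharmacists on duty per shift 2 ≥ 2 → met
6. compounding area certification 711 days ago vs limit 730 → met
7. expired-stock purge 53 days ago vs limit 60 → met
8. prescription-monitoring upload 273 days ago vs limit 270 → not met
9. after-hours emergency contact present → met
Not met: 2 of 9

2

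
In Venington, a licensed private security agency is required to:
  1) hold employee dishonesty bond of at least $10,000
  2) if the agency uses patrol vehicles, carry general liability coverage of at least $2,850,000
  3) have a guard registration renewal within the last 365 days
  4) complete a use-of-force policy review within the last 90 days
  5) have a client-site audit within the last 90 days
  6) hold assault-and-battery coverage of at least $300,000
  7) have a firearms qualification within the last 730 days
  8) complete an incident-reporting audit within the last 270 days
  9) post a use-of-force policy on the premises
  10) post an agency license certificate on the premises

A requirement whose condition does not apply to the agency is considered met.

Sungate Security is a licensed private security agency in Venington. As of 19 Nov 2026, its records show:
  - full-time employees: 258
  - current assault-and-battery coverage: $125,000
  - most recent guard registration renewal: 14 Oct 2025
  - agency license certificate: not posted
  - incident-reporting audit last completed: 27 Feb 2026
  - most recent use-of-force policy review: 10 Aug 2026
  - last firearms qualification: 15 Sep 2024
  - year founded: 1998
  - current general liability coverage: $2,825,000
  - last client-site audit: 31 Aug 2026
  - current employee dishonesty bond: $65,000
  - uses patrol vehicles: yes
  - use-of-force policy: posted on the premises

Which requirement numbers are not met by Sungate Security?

1. employee dishonesty bond $65,000 ≥ $10,000 → met
2. condition 'uses patrol vehicles' holds; general liability coverage $2,825,000 < $2,850,000 → not met
3. guard registration renewal 401 days ago vs limit 365 → not met
4. use-of-force policy review 101 days ago vs limit 90 → not met
5. client-site audit 80 days ago vs limit 90 → met
6. assault-and-battery coverage $125,000 < $300,000 → not met
7. firearms qualification 795 days ago vs limit 730 → not met
8. incident-reporting audit 265 days ago vs limit 270 → met
9. use-of-force policy present → met
10. agency license certificate absent → not met
Not met: 2, 3, 4, 6, 7, 10

2, 3, 4, 6, 7, 10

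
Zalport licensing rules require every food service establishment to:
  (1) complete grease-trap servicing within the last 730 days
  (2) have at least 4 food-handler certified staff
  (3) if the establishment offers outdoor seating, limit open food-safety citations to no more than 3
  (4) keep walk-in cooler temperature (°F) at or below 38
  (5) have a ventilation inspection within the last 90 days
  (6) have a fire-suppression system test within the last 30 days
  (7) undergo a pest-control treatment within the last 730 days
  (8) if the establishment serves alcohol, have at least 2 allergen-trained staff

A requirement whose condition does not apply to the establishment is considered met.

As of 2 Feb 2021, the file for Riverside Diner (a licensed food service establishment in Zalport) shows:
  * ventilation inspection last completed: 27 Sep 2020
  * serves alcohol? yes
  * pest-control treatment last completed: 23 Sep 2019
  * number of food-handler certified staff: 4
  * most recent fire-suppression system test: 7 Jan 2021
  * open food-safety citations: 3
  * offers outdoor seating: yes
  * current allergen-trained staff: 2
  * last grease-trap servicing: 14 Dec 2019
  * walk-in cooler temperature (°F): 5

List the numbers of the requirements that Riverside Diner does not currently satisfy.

1. grease-trap servicing 416 days ago vs limit 730 → met
2. food-handler certified staff 4 ≥ 4 → met
3. condition 'offers outdoor seating' holds; open food-safety citations 3 ≤ 3 → met
4. walk-in cooler temperature (°F) 5 ≤ 38 → met
5. ventilation inspection 128 days ago vs limit 90 → not met
6. fire-suppression system test 26 days ago vs limit 30 → met
7. pest-control treatment 498 days ago vs limit 730 → met
8. condition 'serves alcohol' holds; allergen-trained staff 2 ≥ 2 → met
Not met: 5

5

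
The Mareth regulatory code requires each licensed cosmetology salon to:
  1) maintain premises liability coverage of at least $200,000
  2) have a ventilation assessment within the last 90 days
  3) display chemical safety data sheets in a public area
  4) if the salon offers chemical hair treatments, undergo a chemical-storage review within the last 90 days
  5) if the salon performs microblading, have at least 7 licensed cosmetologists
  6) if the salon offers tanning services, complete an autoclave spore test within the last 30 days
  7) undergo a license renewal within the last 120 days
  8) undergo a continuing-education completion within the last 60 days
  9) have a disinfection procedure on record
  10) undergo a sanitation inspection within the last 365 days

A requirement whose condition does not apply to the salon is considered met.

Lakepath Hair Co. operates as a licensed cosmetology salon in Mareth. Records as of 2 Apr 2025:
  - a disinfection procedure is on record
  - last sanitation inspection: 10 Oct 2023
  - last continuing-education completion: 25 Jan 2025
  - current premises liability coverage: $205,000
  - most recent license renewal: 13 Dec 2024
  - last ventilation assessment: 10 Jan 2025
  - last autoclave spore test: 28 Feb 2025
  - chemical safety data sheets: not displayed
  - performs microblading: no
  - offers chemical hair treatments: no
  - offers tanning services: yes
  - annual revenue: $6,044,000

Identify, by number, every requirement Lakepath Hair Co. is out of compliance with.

1. premises liability coverage $205,000 ≥ $200,000 → met
2. ventilation assessment 82 days ago vs limit 90 → met
3. chemical safety data sheets absent → not met
4. condition 'offers chemical hair treatments' does not hold → requirement n/a → met
5. condition 'performs microblading' does not hold → requirement n/a → met
6. condition 'offers tanning services' holds; autoclave spore test 33 days ago vs limit 30 → not met
7. license renewal 110 days ago vs limit 120 → met
8. continuing-education completion 67 days ago vs limit 60 → not met
9. disinfection procedure present → met
10. sanitation inspection 540 days ago vs limit 365 → not met
Not met: 3, 6, 8, 10

3, 6, 8, 10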